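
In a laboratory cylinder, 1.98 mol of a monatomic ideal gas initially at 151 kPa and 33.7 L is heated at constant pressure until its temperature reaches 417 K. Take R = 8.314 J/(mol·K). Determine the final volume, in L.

T₁ = P₁V₁/(nR) = 151×33.7/(1.98×8.314) = 309 K.
Isobaric: P stays 151 kPa; V/T = const ⇒ T₂ = 417 K, V₂ = 45.5 L.

45.5 L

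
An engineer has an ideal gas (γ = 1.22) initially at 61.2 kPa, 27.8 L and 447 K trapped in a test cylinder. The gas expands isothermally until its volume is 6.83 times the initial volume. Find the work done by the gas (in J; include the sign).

n = P₁V₁/(RT₁) = 61.2×27.8/(8.314×447) = 0.458 mol.
Isothermal: T stays 447 K; PV = const ⇒ V₂ = 190 L, P₂ = 8.96 kPa.
W = nRT ln(V₂/V₁) = 0.458×8.314×447×ln(6.83) = 3270 J.

3270 J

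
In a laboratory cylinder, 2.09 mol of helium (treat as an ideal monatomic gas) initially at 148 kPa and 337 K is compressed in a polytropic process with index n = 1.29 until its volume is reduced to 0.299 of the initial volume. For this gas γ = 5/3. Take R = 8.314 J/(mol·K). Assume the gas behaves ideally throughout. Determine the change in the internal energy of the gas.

3680 J

V₁ = nRT₁/P₁ = 2.09×8.314×337/148 = 39.6 L.
Polytropic n=1.29: T₂ = T₁(V₁/V₂)^(n−1) = 337×(3.34)^0.29 = 478 K; P₂ = P₁(V₁/V₂)^n = 702 kPa.
For an ideal gas ΔU = nCvΔT with Cv = (3/2)R = 12.5 J/(mol·K).
ΔU = 2.09×12.5×(478−337) = 3680 J.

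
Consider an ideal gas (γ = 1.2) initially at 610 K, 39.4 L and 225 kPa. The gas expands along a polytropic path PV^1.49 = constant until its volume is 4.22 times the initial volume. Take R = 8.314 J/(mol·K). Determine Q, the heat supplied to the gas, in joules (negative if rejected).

n = P₁V₁/(RT₁) = 225×39.4/(8.314×610) = 1.75 mol.
Polytropic n=1.49: T₂ = T₁(V₁/V₂)^(n−1) = 610×(0.237)^0.49 = 301 K; P₂ = P₁(V₁/V₂)^n = 26.3 kPa.
W = (P₁V₁−P₂V₂)/(n−1) = (225×39.4−26.3×166)/0.49 = 9160 J.
ΔU = nCvΔT = 1.75×41.6×(301−610) = -22400 J.
Q = ΔU + W = -13300 J.

-13300 J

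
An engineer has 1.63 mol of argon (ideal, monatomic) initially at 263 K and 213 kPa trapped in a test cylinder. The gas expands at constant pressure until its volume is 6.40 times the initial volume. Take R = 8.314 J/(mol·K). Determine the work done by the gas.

V₁ = nRT₁/P₁ = 1.63×8.314×263/213 = 16.7 L.
Isobaric: P stays 213 kPa; V/T = const ⇒ T₂ = 1680 K, V₂ = 107 L.
W = PΔV = 213×(107−16.7) kPa·L = 19200 J.

19200 J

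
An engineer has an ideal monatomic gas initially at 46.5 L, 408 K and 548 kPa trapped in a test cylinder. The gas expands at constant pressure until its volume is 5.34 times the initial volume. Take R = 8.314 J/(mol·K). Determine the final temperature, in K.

Isobaric: P stays 548 kPa; V/T = const ⇒ T₂ = 2180 K, V₂ = 248 L.

2180 K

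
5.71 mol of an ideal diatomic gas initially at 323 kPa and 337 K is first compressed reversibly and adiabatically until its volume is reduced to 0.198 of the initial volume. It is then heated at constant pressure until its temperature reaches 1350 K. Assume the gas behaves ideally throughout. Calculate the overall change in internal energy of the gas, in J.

120000 J

V₁ = nRT₁/P₁ = 5.71×8.314×337/323 = 49.5 L.
Step 1 — Adiabatic: TV^(γ−1) = const ⇒ T₂ = 337×(5.05)^0.400 = 644 K; PV^γ = const ⇒ P₂ = 3120 kPa.
ΔU = nCvΔT = 5.71×20.8×(644−337) = 36400 J.
Q = 0 for an adiabatic process, so W = −ΔU = -36400 J.
State after step 1: P = 3120 kPa, V = 9.81 L, T = 644 K.
Step 2 — Isobaric: P stays 3120 kPa; V/T = const ⇒ T₂ = 1350 K, V₂ = 20.6 L.
W = PΔV = 3120×(20.6−9.81) kPa·L = 33500 J.
ΔU = nCvΔT = 5.71×20.8×(1350−644) = 83800 J.
Q = ΔU + W = nCpΔT = 117000 J.
Net over both steps: W = -2940 J, Q = 117000 J, ΔU = 120000 J.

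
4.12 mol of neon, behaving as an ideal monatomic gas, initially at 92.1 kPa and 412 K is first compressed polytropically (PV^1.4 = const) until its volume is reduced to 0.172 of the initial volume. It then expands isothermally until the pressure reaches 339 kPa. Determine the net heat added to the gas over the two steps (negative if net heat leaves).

V₁ = nRT₁/P₁ = 4.12×8.314×412/92.1 = 153 L.
Step 1 — Polytropic n=1.4: T₂ = T₁(V₁/V₂)^(n−1) = 412×(5.81)^0.40 = 833 K; P₂ = P₁(V₁/V₂)^n = 1080 kPa.
W = (P₁V₁−P₂V₂)/(n−1) = (92.1×153−1080×26.4)/0.40 = -36100 J.
ΔU = nCvΔT = 4.12×12.5×(833−412) = 21600 J.
Q = ΔU + W = -14400 J.
State after step 1: P = 1080 kPa, V = 26.4 L, T = 833 K.
Step 2 — Isothermal: T stays 833 K; PV = const ⇒ V₂ = 84.2 L, P₂ = 339 kPa.
ΔU = 0 (ideal gas, T constant).
W = nRT ln(V₂/V₁) = 4.12×8.314×833×ln(3.19) = 33100 J.
Q = ΔU + W = 33100 J.
Net over both steps: W = -2920 J, Q = 18700 J, ΔU = 21600 J.

18700 J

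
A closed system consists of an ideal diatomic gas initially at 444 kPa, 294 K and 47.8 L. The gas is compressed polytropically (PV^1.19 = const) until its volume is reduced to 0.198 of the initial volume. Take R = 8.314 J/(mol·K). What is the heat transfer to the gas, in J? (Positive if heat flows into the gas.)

n = P₁V₁/(RT₁) = 444×47.8/(8.314×294) = 8.68 mol.
Polytropic n=1.19: T₂ = T₁(V₁/V₂)^(n−1) = 294×(5.05)^0.19 = 400 K; P₂ = P₁(V₁/V₂)^n = 3050 kPa.
W = (P₁V₁−P₂V₂)/(n−1) = (444×47.8−3050×9.46)/0.19 = -40200 J.
ΔU = nCvΔT = 8.68×20.8×(400−294) = 19100 J.
Q = ΔU + W = -21100 J.

-21100 J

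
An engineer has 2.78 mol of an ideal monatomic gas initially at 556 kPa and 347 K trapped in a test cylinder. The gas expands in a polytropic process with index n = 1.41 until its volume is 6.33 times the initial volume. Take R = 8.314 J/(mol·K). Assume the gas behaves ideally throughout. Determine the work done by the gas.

10400 J

V₁ = nRT₁/P₁ = 2.78×8.314×347/556 = 14.4 L.
Polytropic n=1.41: T₂ = T₁(V₁/V₂)^(n−1) = 347×(0.158)^0.41 = 163 K; P₂ = P₁(V₁/V₂)^n = 41.2 kPa.
W = (P₁V₁−P₂V₂)/(n−1) = (556×14.4−41.2×91.3)/0.41 = 10400 J.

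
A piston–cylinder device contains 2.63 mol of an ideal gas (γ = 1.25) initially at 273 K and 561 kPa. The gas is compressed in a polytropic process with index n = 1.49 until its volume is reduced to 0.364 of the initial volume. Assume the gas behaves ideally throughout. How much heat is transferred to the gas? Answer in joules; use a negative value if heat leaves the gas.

V₁ = nRT₁/P₁ = 2.63×8.314×273/561 = 10.6 L.
Polytropic n=1.49: T₂ = T₁(V₁/V₂)^(n−1) = 273×(2.75)^0.49 = 448 K; P₂ = P₁(V₁/V₂)^n = 2530 kPa.
W = (P₁V₁−P₂V₂)/(n−1) = (561×10.6−2530×3.87)/0.49 = -7810 J.
ΔU = nCvΔT = 2.63×33.3×(448−273) = 15300 J.
Q = ΔU + W = 7490 J.

7490 J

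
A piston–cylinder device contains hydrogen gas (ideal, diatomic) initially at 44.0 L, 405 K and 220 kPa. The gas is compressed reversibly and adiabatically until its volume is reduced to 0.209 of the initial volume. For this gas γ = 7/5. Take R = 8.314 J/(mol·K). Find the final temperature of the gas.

758 K

Adiabatic: TV^(γ−1) = const ⇒ T₂ = 405×(4.78)^0.400 = 758 K; PV^γ = const ⇒ P₂ = 1970 kPa.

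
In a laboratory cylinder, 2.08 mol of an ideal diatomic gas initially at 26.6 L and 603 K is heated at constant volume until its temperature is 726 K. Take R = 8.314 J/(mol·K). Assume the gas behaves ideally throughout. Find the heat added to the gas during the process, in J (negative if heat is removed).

5320 J

P₁ = nRT₁/V₁ = 2.08×8.314×603/26.6 = 392 kPa.
Isochoric: V stays 26.6 L; P/T = const ⇒ T₂ = 726 K, P₂ = 472 kPa.
W = 0 (no volume change).
ΔU = nCvΔT = 2.08×20.8×(726−603) = 5320 J.
Q = ΔU = 5320 J.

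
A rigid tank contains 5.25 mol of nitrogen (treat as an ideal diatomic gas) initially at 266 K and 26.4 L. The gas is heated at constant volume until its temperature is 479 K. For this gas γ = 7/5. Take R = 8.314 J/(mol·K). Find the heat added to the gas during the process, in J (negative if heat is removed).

P₁ = nRT₁/V₁ = 5.25×8.314×266/26.4 = 440 kPa.
Isochoric: V stays 26.4 L; P/T = const ⇒ T₂ = 479 K, P₂ = 792 kPa.
W = 0 (no volume change).
ΔU = nCvΔT = 5.25×20.8×(479−266) = 23200 J.
Q = ΔU = 23200 J.

23200 J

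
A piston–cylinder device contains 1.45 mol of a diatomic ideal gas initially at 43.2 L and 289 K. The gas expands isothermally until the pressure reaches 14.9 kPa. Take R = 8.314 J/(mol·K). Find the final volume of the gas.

P₁ = nRT₁/V₁ = 1.45×8.314×289/43.2 = 80.6 kPa.
Isothermal: T stays 289 K; PV = const ⇒ V₂ = 234 L, P₂ = 14.9 kPa.

234 L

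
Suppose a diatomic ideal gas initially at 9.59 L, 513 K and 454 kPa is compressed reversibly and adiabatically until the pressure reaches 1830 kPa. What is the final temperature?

764 K

Adiabatic: T₂/T₁ = (P₂/P₁)^((γ−1)/γ) ⇒ T₂ = 513×(4.03)^0.286 = 764 K; V₂ = 3.54 L.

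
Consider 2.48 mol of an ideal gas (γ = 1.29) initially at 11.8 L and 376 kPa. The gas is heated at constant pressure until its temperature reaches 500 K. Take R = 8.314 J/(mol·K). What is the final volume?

27.4 L

T₁ = P₁V₁/(nR) = 376×11.8/(2.48×8.314) = 215 K.
Isobaric: P stays 376 kPa; V/T = const ⇒ T₂ = 500 K, V₂ = 27.4 L.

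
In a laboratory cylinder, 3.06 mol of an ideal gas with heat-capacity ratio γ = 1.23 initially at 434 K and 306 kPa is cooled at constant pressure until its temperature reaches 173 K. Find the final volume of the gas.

V₁ = nRT₁/P₁ = 3.06×8.314×434/306 = 36.1 L.
Isobaric: P stays 306 kPa; V/T = const ⇒ T₂ = 173 K, V₂ = 14.4 L.

14.4 L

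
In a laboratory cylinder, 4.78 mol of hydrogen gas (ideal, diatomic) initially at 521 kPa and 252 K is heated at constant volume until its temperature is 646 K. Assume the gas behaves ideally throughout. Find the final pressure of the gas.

1340 kPa

V₁ = nRT₁/P₁ = 4.78×8.314×252/521 = 19.2 L.
Isochoric: V stays 19.2 L; P/T = const ⇒ T₂ = 646 K, P₂ = 1340 kPa.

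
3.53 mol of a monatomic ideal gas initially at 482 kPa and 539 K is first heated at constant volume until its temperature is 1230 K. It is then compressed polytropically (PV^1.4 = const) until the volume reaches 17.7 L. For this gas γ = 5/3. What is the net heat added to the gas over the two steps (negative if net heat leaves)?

20300 J

V₁ = nRT₁/P₁ = 3.53×8.314×539/482 = 32.8 L.
Step 1 — Isochoric: V stays 32.8 L; P/T = const ⇒ T₂ = 1230 K, P₂ = 1100 kPa.
W = 0 (no volume change).
ΔU = nCvΔT = 3.53×12.5×(1230−539) = 30400 J.
Q = ΔU = 30400 J.
State after step 1: P = 1100 kPa, V = 32.8 L, T = 1230 K.
Step 2 — Polytropic n=1.4: T₂ = T₁(V₁/V₂)^(n−1) = 1230×(1.85)^0.40 = 1570 K; P₂ = P₁(V₁/V₂)^n = 2610 kPa.
W = (P₁V₁−P₂V₂)/(n−1) = (1100×32.8−2610×17.7)/0.40 = -25300 J.
ΔU = nCvΔT = 3.53×12.5×(1570−1230) = 15200 J.
Q = ΔU + W = -10100 J.
Net over both steps: W = -25300 J, Q = 20300 J, ΔU = 45600 J.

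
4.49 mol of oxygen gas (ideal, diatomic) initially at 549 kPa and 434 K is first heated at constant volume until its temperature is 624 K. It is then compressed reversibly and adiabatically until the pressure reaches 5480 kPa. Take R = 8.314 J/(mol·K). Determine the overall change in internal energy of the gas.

V₁ = nRT₁/P₁ = 4.49×8.314×434/549 = 29.5 L.
Step 1 — Isochoric: V stays 29.5 L; P/T = const ⇒ T₂ = 624 K, P₂ = 789 kPa.
W = 0 (no volume change).
ΔU = nCvΔT = 4.49×20.8×(624−434) = 17700 J.
Q = ΔU = 17700 J.
State after step 1: P = 789 kPa, V = 29.5 L, T = 624 K.
Step 2 — Adiabatic: T₂/T₁ = (P₂/P₁)^((γ−1)/γ) ⇒ T₂ = 624×(6.94)^0.286 = 1090 K; V₂ = 7.39 L.
ΔU = nCvΔT = 4.49×20.8×(1090−624) = 43100 J.
Q = 0 for an adiabatic process, so W = −ΔU = -43100 J.
Net over both steps: W = -43100 J, Q = 17700 J, ΔU = 60800 J.

60800 J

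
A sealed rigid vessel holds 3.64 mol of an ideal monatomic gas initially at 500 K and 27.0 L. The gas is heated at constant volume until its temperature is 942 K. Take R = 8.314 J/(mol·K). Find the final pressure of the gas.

1060 kPa

P₁ = nRT₁/V₁ = 3.64×8.314×500/27.0 = 560 kPa.
Isochoric: V stays 27.0 L; P/T = const ⇒ T₂ = 942 K, P₂ = 1060 kPa.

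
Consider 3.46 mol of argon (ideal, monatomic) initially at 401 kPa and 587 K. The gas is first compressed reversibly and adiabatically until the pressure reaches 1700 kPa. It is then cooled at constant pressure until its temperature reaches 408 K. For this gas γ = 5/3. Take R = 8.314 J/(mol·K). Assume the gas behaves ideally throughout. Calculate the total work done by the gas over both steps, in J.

V₁ = nRT₁/P₁ = 3.46×8.314×587/401 = 42.1 L.
Step 1 — Adiabatic: T₂/T₁ = (P₂/P₁)^((γ−1)/γ) ⇒ T₂ = 587×(4.24)^0.400 = 1050 K; V₂ = 17.7 L.
ΔU = nCvΔT = 3.46×12.5×(1050−587) = 19800 J.
Q = 0 for an adiabatic process, so W = −ΔU = -19800 J.
State after step 1: P = 1700 kPa, V = 17.7 L, T = 1050 K.
Step 2 — Isobaric: P stays 1700 kPa; V/T = const ⇒ T₂ = 408 K, V₂ = 6.90 L.
W = PΔV = 1700×(6.90−17.7) kPa·L = -18400 J.
ΔU = nCvΔT = 3.46×12.5×(408−1050) = -27500 J.
Q = ΔU + W = nCpΔT = -45900 J.
Net over both steps: W = -38200 J, Q = -45900 J, ΔU = -7720 J.

-38200 J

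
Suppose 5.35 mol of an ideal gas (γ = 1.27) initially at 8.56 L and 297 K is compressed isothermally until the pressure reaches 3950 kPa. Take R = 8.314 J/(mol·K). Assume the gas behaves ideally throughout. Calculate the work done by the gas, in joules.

P₁ = nRT₁/V₁ = 5.35×8.314×297/8.56 = 1540 kPa.
Isothermal: T stays 297 K; PV = const ⇒ V₂ = 3.34 L, P₂ = 3950 kPa.
W = nRT ln(V₂/V₁) = 5.35×8.314×297×ln(0.391) = -12400 J.

-12400 J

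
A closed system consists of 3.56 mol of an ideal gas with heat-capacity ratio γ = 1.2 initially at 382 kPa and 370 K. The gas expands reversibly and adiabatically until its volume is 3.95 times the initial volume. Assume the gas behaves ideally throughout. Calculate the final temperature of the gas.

281 K

V₁ = nRT₁/P₁ = 3.56×8.314×370/382 = 28.7 L.
Adiabatic: TV^(γ−1) = const ⇒ T₂ = 370×(0.253)^0.200 = 281 K; PV^γ = const ⇒ P₂ = 73.5 kPa.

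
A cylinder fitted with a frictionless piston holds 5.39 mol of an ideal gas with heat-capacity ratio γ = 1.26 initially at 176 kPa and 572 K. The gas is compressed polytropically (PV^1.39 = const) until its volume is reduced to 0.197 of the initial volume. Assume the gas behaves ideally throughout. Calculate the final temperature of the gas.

V₁ = nRT₁/P₁ = 5.39×8.314×572/176 = 146 L.
Polytropic n=1.39: T₂ = T₁(V₁/V₂)^(n−1) = 572×(5.08)^0.39 = 1080 K; P₂ = P₁(V₁/V₂)^n = 1680 kPa.

1080 K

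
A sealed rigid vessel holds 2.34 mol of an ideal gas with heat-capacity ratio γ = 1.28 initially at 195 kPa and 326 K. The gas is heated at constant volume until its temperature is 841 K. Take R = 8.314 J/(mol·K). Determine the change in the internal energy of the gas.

35800 J

V₁ = nRT₁/P₁ = 2.34×8.314×326/195 = 32.5 L.
Isochoric: V stays 32.5 L; P/T = const ⇒ T₂ = 841 K, P₂ = 503 kPa.
For an ideal gas ΔU = nCvΔT with Cv = R/(γ−1) = 29.7 J/(mol·K).
ΔU = 2.34×29.7×(841−326) = 35800 J.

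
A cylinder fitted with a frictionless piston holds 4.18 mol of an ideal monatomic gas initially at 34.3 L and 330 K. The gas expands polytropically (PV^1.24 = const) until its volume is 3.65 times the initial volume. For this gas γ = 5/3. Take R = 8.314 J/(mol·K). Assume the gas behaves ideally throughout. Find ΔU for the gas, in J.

-4590 J

P₁ = nRT₁/V₁ = 4.18×8.314×330/34.3 = 334 kPa.
Polytropic n=1.24: T₂ = T₁(V₁/V₂)^(n−1) = 330×(0.274)^0.24 = 242 K; P₂ = P₁(V₁/V₂)^n = 67.1 kPa.
For an ideal gas ΔU = nCvΔT with Cv = (3/2)R = 12.5 J/(mol·K).
ΔU = 4.18×12.5×(242−330) = -4590 J.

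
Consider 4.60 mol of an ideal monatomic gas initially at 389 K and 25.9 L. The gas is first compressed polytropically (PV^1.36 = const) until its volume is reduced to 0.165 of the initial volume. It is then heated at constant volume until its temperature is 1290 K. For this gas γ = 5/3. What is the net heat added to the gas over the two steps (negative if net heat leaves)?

P₁ = nRT₁/V₁ = 4.60×8.314×389/25.9 = 574 kPa.
Step 1 — Polytropic n=1.36: T₂ = T₁(V₁/V₂)^(n−1) = 389×(6.06)^0.36 = 744 K; P₂ = P₁(V₁/V₂)^n = 6660 kPa.
W = (P₁V₁−P₂V₂)/(n−1) = (574×25.9−6660×4.27)/0.36 = -37700 J.
ΔU = nCvΔT = 4.60×12.5×(744−389) = 20400 J.
Q = ΔU + W = -17400 J.
State after step 1: P = 6660 kPa, V = 4.27 L, T = 744 K.
Step 2 — Isochoric: V stays 4.27 L; P/T = const ⇒ T₂ = 1290 K, P₂ = 11500 kPa.
W = 0 (no volume change).
ΔU = nCvΔT = 4.60×12.5×(1290−744) = 31300 J.
Q = ΔU = 31300 J.
Net over both steps: W = -37700 J, Q = 14000 J, ΔU = 51700 J.

14000 J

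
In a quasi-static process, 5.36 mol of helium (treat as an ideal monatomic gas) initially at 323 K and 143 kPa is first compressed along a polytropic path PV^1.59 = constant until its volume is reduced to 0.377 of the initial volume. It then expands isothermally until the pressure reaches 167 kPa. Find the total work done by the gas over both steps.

V₁ = nRT₁/P₁ = 5.36×8.314×323/143 = 101 L.
Step 1 — Polytropic n=1.59: T₂ = T₁(V₁/V₂)^(n−1) = 323×(2.65)^0.59 = 574 K; P₂ = P₁(V₁/V₂)^n = 674 kPa.
W = (P₁V₁−P₂V₂)/(n−1) = (143×101−674×37.9)/0.59 = -19000 J.
ΔU = nCvΔT = 5.36×12.5×(574−323) = 16800 J.
Q = ΔU + W = -2180 J.
State after step 1: P = 674 kPa, V = 37.9 L, T = 574 K.
Step 2 — Isothermal: T stays 574 K; PV = const ⇒ V₂ = 153 L, P₂ = 167 kPa.
ΔU = 0 (ideal gas, T constant).
W = nRT ln(V₂/V₁) = 5.36×8.314×574×ln(4.04) = 35700 J.
Q = ΔU + W = 35700 J.
Net over both steps: W = 16700 J, Q = 33500 J, ΔU = 16800 J.

16700 J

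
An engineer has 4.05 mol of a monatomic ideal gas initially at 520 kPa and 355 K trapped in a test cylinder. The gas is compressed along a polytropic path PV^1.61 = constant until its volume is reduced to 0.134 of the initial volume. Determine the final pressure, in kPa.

13200 kPa

V₁ = nRT₁/P₁ = 4.05×8.314×355/520 = 23.0 L.
Polytropic n=1.61: T₂ = T₁(V₁/V₂)^(n−1) = 355×(7.46)^0.61 = 1210 K; P₂ = P₁(V₁/V₂)^n = 13200 kPa.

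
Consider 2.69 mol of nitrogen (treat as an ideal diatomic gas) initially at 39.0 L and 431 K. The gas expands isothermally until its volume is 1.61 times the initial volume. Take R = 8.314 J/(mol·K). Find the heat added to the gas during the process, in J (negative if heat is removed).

P₁ = nRT₁/V₁ = 2.69×8.314×431/39.0 = 247 kPa.
Isothermal: T stays 431 K; PV = const ⇒ V₂ = 62.8 L, P₂ = 154 kPa.
ΔU = 0 (ideal gas, T constant).
W = nRT ln(V₂/V₁) = 2.69×8.314×431×ln(1.61) = 4590 J.
Q = ΔU + W = 4590 J.

4590 J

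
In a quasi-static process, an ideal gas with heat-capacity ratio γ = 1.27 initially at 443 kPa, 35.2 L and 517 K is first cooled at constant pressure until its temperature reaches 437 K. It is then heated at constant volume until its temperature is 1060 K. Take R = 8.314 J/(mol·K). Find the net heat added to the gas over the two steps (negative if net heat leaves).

n = P₁V₁/(RT₁) = 443×35.2/(8.314×517) = 3.63 mol.
Step 1 — Isobaric: P stays 443 kPa; V/T = const ⇒ T₂ = 437 K, V₂ = 29.8 L.
W = PΔV = 443×(29.8−35.2) kPa·L = -2410 J.
ΔU = nCvΔT = 3.63×30.8×(437−517) = -8940 J.
Q = ΔU + W = nCpΔT = -11300 J.
State after step 1: P = 443 kPa, V = 29.8 L, T = 437 K.
Step 2 — Isochoric: V stays 29.8 L; P/T = const ⇒ T₂ = 1060 K, P₂ = 1070 kPa.
W = 0 (no volume change).
ΔU = nCvΔT = 3.63×30.8×(1060−437) = 69600 J.
Q = ΔU = 69600 J.
Net over both steps: W = -2410 J, Q = 58200 J, ΔU = 60700 J.

58200 J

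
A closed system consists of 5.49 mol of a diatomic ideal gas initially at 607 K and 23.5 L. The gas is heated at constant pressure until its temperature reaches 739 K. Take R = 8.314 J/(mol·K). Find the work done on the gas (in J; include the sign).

-6020 J

P₁ = nRT₁/V₁ = 5.49×8.314×607/23.5 = 1180 kPa.
Isobaric: P stays 1180 kPa; V/T = const ⇒ T₂ = 739 K, V₂ = 28.6 L.
W = PΔV = 1180×(28.6−23.5) kPa·L = 6020 J.
Work done on the gas = −W_by = -6020 J.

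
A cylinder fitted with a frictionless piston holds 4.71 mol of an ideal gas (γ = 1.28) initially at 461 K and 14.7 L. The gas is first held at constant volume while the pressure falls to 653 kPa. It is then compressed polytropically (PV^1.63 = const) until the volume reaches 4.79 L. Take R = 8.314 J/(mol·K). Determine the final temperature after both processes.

497 K

P₁ = nRT₁/V₁ = 4.71×8.314×461/14.7 = 1230 kPa.
Step 1 — Isochoric: V stays 14.7 L; P/T = const ⇒ T₂ = 245 K, P₂ = 653 kPa.
W = 0 (no volume change).
ΔU = nCvΔT = 4.71×29.7×(245−461) = -30200 J.
Q = ΔU = -30200 J.
State after step 1: P = 653 kPa, V = 14.7 L, T = 245 K.
Step 2 — Polytropic n=1.63: T₂ = T₁(V₁/V₂)^(n−1) = 245×(3.07)^0.63 = 497 K; P₂ = P₁(V₁/V₂)^n = 4060 kPa.
W = (P₁V₁−P₂V₂)/(n−1) = (653×14.7−4060×4.79)/0.63 = -15600 J.
ΔU = nCvΔT = 4.71×29.7×(497−245) = 35200 J.
Q = ΔU + W = 19600 J.
Net over both steps: W = -15600 J, Q = -10600 J, ΔU = 5010 J.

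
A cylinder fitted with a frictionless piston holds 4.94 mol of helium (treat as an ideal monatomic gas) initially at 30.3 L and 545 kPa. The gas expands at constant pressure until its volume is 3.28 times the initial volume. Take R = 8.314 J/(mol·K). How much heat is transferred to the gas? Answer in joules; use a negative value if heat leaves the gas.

94100 J

T₁ = P₁V₁/(nR) = 545×30.3/(4.94×8.314) = 402 K.
Isobaric: P stays 545 kPa; V/T = const ⇒ T₂ = 1320 K, V₂ = 99.4 L.
W = PΔV = 545×(99.4−30.3) kPa·L = 37700 J.
ΔU = nCvΔT = 4.94×12.5×(1320−402) = 56500 J.
Q = ΔU + W = nCpΔT = 94100 J.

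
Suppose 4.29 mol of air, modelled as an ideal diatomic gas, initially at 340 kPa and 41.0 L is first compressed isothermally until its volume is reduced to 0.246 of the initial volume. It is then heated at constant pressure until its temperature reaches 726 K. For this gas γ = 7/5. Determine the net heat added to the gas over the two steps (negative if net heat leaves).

T₁ = P₁V₁/(nR) = 340×41.0/(4.29×8.314) = 391 K.
Step 1 — Isothermal: T stays 391 K; PV = const ⇒ V₂ = 10.1 L, P₂ = 1380 kPa.
ΔU = 0 (ideal gas, T constant).
W = nRT ln(V₂/V₁) = 4.29×8.314×391×ln(0.246) = -19500 J.
Q = ΔU + W = -19500 J.
State after step 1: P = 1380 kPa, V = 10.1 L, T = 391 K.
Step 2 — Isobaric: P stays 1380 kPa; V/T = const ⇒ T₂ = 726 K, V₂ = 18.7 L.
W = PΔV = 1380×(18.7−10.1) kPa·L = 12000 J.
ΔU = nCvΔT = 4.29×20.8×(726−391) = 29900 J.
Q = ΔU + W = nCpΔT = 41800 J.
Net over both steps: W = -7600 J, Q = 22300 J, ΔU = 29900 J.

22300 J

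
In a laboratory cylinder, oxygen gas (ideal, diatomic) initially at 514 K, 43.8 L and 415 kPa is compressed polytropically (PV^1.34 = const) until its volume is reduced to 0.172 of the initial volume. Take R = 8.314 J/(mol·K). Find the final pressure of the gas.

4390 kPa

Polytropic n=1.34: T₂ = T₁(V₁/V₂)^(n−1) = 514×(5.81)^0.34 = 935 K; P₂ = P₁(V₁/V₂)^n = 4390 kPa.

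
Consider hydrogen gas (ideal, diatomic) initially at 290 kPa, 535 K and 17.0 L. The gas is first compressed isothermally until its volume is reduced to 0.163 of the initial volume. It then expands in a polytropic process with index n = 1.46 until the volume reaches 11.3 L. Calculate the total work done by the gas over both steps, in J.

n = P₁V₁/(RT₁) = 290×17.0/(8.314×535) = 1.11 mol.
Step 1 — Isothermal: T stays 535 K; PV = const ⇒ V₂ = 2.77 L, P₂ = 1780 kPa.
ΔU = 0 (ideal gas, T constant).
W = nRT ln(V₂/V₁) = 1.11×8.314×535×ln(0.163) = -8940 J.
Q = ΔU + W = -8940 J.
State after step 1: P = 1780 kPa, V = 2.77 L, T = 535 K.
Step 2 — Polytropic n=1.46: T₂ = T₁(V₁/V₂)^(n−1) = 535×(0.245)^0.46 = 280 K; P₂ = P₁(V₁/V₂)^n = 229 kPa.
W = (P₁V₁−P₂V₂)/(n−1) = (1780×2.77−229×11.3)/0.46 = 5100 J.
ΔU = nCvΔT = 1.11×20.8×(280−535) = -5870 J.
Q = ΔU + W = -765 J.
Net over both steps: W = -3840 J, Q = -9710 J, ΔU = -5870 J.

-3840 J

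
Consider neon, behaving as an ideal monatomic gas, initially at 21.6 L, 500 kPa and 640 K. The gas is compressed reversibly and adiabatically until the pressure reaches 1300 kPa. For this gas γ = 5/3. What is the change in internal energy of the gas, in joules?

7540 J

n = P₁V₁/(RT₁) = 500×21.6/(8.314×640) = 2.03 mol.
Adiabatic: T₂/T₁ = (P₂/P₁)^((γ−1)/γ) ⇒ T₂ = 640×(2.60)^0.400 = 938 K; V₂ = 12.2 L.
For an ideal gas ΔU = nCvΔT with Cv = (3/2)R = 12.5 J/(mol·K).
ΔU = 2.03×12.5×(938−640) = 7540 J.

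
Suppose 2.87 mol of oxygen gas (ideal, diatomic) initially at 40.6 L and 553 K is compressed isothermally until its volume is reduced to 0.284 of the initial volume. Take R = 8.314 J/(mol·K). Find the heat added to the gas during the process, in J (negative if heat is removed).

-16600 J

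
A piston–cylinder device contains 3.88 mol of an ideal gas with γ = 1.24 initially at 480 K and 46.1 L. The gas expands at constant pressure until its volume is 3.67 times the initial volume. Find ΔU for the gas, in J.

172000 J

P₁ = nRT₁/V₁ = 3.88×8.314×480/46.1 = 336 kPa.
Isobaric: P stays 336 kPa; V/T = const ⇒ T₂ = 1760 K, V₂ = 169 L.
For an ideal gas ΔU = nCvΔT with Cv = R/(γ−1) = 34.6 J/(mol·K).
ΔU = 3.88×34.6×(1760−480) = 172000 J.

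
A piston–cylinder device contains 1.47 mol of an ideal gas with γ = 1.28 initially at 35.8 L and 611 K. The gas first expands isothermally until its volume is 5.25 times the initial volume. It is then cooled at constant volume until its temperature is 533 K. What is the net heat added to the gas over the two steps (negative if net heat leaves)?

P₁ = nRT₁/V₁ = 1.47×8.314×611/35.8 = 209 kPa.
Step 1 — Isothermal: T stays 611 K; PV = const ⇒ V₂ = 188 L, P₂ = 39.7 kPa.
ΔU = 0 (ideal gas, T constant).
W = nRT ln(V₂/V₁) = 1.47×8.314×611×ln(5.25) = 12400 J.
Q = ΔU + W = 12400 J.
State after step 1: P = 39.7 kPa, V = 188 L, T = 611 K.
Step 2 — Isochoric: V stays 188 L; P/T = const ⇒ T₂ = 533 K, P₂ = 34.7 kPa.
W = 0 (no volume change).
ΔU = nCvΔT = 1.47×29.7×(533−611) = -3400 J.
Q = ΔU = -3400 J.
Net over both steps: W = 12400 J, Q = 8980 J, ΔU = -3400 J.

8980 J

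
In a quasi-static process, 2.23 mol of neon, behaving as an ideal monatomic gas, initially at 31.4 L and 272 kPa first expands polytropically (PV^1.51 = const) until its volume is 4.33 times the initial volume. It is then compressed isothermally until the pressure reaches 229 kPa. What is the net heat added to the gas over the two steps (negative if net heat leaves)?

T₁ = P₁V₁/(nR) = 272×31.4/(2.23×8.314) = 461 K.
Step 1 — Polytropic n=1.51: T₂ = T₁(V₁/V₂)^(n−1) = 461×(0.231)^0.51 = 218 K; P₂ = P₁(V₁/V₂)^n = 29.7 kPa.
W = (P₁V₁−P₂V₂)/(n−1) = (272×31.4−29.7×136)/0.51 = 8820 J.
ΔU = nCvΔT = 2.23×12.5×(218−461) = -6740 J.
Q = ΔU + W = 2070 J.
State after step 1: P = 29.7 kPa, V = 136 L, T = 218 K.
Step 2 — Isothermal: T stays 218 K; PV = const ⇒ V₂ = 17.7 L, P₂ = 229 kPa.
ΔU = 0 (ideal gas, T constant).
W = nRT ln(V₂/V₁) = 2.23×8.314×218×ln(0.130) = -8260 J.
Q = ΔU + W = -8260 J.
Net over both steps: W = 561 J, Q = -6180 J, ΔU = -6740 J.

-6180 J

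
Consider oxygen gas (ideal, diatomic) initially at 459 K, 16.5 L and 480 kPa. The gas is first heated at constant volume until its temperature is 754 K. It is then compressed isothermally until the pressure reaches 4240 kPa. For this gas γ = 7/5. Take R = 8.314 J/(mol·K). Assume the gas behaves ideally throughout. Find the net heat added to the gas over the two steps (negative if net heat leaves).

-9160 J

n = P₁V₁/(RT₁) = 480×16.5/(8.314×459) = 2.08 mol.
Step 1 — Isochoric: V stays 16.5 L; P/T = const ⇒ T₂ = 754 K, P₂ = 788 kPa.
W = 0 (no volume change).
ΔU = nCvΔT = 2.08×20.8×(754−459) = 12700 J.
Q = ΔU = 12700 J.
State after step 1: P = 788 kPa, V = 16.5 L, T = 754 K.
Step 2 — Isothermal: T stays 754 K; PV = const ⇒ V₂ = 3.07 L, P₂ = 4240 kPa.
ΔU = 0 (ideal gas, T constant).
W = nRT ln(V₂/V₁) = 2.08×8.314×754×ln(0.186) = -21900 J.
Q = ΔU + W = -21900 J.
Net over both steps: W = -21900 J, Q = -9160 J, ΔU = 12700 J.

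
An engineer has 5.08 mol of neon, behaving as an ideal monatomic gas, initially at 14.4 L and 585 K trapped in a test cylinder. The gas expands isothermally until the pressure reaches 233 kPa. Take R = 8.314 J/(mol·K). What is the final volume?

106 L

P₁ = nRT₁/V₁ = 5.08×8.314×585/14.4 = 1720 kPa.
Isothermal: T stays 585 K; PV = const ⇒ V₂ = 106 L, P₂ = 233 kPa.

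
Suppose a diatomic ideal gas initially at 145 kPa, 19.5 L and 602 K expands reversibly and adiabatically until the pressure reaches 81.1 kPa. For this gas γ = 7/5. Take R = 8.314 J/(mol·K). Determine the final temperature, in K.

510 K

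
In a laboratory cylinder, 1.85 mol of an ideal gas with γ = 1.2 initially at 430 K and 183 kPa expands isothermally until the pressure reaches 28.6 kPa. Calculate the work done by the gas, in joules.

12300 J

V₁ = nRT₁/P₁ = 1.85×8.314×430/183 = 36.1 L.
Isothermal: T stays 430 K; PV = const ⇒ V₂ = 231 L, P₂ = 28.6 kPa.
W = nRT ln(V₂/V₁) = 1.85×8.314×430×ln(6.40) = 12300 J.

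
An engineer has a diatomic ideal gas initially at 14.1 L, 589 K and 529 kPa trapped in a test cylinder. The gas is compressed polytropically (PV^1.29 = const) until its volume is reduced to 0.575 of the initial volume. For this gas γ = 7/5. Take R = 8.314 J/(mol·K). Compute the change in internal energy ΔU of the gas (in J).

3250 J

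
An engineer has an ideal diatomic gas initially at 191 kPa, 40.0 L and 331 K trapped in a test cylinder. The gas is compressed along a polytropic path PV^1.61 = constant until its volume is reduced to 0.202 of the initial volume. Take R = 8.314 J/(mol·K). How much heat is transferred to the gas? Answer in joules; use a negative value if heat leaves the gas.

10900 J

n = P₁V₁/(RT₁) = 191×40.0/(8.314×331) = 2.78 mol.
Polytropic n=1.61: T₂ = T₁(V₁/V₂)^(n−1) = 331×(4.95)^0.61 = 878 K; P₂ = P₁(V₁/V₂)^n = 2510 kPa.
W = (P₁V₁−P₂V₂)/(n−1) = (191×40.0−2510×8.08)/0.61 = -20700 J.
ΔU = nCvΔT = 2.78×20.8×(878−331) = 31600 J.
Q = ΔU + W = 10900 J.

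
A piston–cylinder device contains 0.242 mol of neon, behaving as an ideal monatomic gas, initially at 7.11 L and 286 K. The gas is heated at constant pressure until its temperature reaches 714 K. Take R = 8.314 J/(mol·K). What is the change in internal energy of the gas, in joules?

1290 J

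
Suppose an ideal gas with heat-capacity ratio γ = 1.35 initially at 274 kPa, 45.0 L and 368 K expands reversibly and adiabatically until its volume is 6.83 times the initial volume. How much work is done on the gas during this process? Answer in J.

n = P₁V₁/(RT₁) = 274×45.0/(8.314×368) = 4.03 mol.
Adiabatic: TV^(γ−1) = const ⇒ T₂ = 368×(0.146)^0.350 = 188 K; PV^γ = const ⇒ P₂ = 20.5 kPa.
ΔU = nCvΔT = 4.03×23.8×(188−368) = -17200 J.
Q = 0 for an adiabatic process, so W = −ΔU = 17200 J.
Work done on the gas = −W_by = -17200 J.

-17200 J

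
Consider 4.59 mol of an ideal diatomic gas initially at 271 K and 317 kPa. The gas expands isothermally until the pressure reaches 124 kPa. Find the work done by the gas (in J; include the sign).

V₁ = nRT₁/P₁ = 4.59×8.314×271/317 = 32.6 L.
Isothermal: T stays 271 K; PV = const ⇒ V₂ = 83.4 L, P₂ = 124 kPa.
W = nRT ln(V₂/V₁) = 4.59×8.314×271×ln(2.56) = 9710 J.

9710 J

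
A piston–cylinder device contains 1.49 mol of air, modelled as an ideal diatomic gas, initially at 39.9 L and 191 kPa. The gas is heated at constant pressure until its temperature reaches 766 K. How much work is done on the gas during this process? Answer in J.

-1870 J

T₁ = P₁V₁/(nR) = 191×39.9/(1.49×8.314) = 615 K.
Isobaric: P stays 191 kPa; V/T = const ⇒ T₂ = 766 K, V₂ = 49.7 L.
W = PΔV = 191×(49.7−39.9) kPa·L = 1870 J.
Work done on the gas = −W_by = -1870 J.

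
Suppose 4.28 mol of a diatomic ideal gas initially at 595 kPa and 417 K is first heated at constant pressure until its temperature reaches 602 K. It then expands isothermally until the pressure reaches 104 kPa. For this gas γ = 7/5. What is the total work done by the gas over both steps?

V₁ = nRT₁/P₁ = 4.28×8.314×417/595 = 24.9 L.
Step 1 — Isobaric: P stays 595 kPa; V/T = const ⇒ T₂ = 602 K, V₂ = 36.0 L.
W = PΔV = 595×(36.0−24.9) kPa·L = 6580 J.
ΔU = nCvΔT = 4.28×20.8×(602−417) = 16500 J.
Q = ΔU + W = nCpΔT = 23000 J.
State after step 1: P = 595 kPa, V = 36.0 L, T = 602 K.
Step 2 — Isothermal: T stays 602 K; PV = const ⇒ V₂ = 206 L, P₂ = 104 kPa.
ΔU = 0 (ideal gas, T constant).
W = nRT ln(V₂/V₁) = 4.28×8.314×602×ln(5.72) = 37400 J.
Q = ΔU + W = 37400 J.
Net over both steps: W = 43900 J, Q = 60400 J, ΔU = 16500 J.

43900 J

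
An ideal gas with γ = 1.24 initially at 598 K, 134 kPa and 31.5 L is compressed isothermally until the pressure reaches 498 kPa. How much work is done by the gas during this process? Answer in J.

-5540 J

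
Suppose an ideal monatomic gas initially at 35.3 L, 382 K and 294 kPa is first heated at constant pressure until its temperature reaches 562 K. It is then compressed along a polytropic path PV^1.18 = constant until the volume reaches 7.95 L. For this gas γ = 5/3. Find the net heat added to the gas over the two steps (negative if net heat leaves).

n = P₁V₁/(RT₁) = 294×35.3/(8.314×382) = 3.27 mol.
Step 1 — Isobaric: P stays 294 kPa; V/T = const ⇒ T₂ = 562 K, V₂ = 51.9 L.
W = PΔV = 294×(51.9−35.3) kPa·L = 4890 J.
ΔU = nCvΔT = 3.27×12.5×(562−382) = 7340 J.
Q = ΔU + W = nCpΔT = 12200 J.
State after step 1: P = 294 kPa, V = 51.9 L, T = 562 K.
Step 2 — Polytropic n=1.18: T₂ = T₁(V₁/V₂)^(n−1) = 562×(6.53)^0.18 = 788 K; P₂ = P₁(V₁/V₂)^n = 2690 kPa.
W = (P₁V₁−P₂V₂)/(n−1) = (294×51.9−2690×7.95)/0.18 = -34100 J.
ΔU = nCvΔT = 3.27×12.5×(788−562) = 9200 J.
Q = ΔU + W = -24900 J.
Net over both steps: W = -29200 J, Q = -12700 J, ΔU = 16500 J.

-12700 J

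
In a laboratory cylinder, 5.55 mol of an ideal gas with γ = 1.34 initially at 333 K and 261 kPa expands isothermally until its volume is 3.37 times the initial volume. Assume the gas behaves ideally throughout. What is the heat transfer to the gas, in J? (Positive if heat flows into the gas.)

18700 J

V₁ = nRT₁/P₁ = 5.55×8.314×333/261 = 58.9 L.
Isothermal: T stays 333 K; PV = const ⇒ V₂ = 198 L, P₂ = 77.4 kPa.
ΔU = 0 (ideal gas, T constant).
W = nRT ln(V₂/V₁) = 5.55×8.314×333×ln(3.37) = 18700 J.
Q = ΔU + W = 18700 J.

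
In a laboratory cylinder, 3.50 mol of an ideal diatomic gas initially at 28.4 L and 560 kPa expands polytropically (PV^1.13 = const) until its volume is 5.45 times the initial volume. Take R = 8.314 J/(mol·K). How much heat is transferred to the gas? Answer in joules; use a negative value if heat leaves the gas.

T₁ = P₁V₁/(nR) = 560×28.4/(3.50×8.314) = 547 K.
Polytropic n=1.13: T₂ = T₁(V₁/V₂)^(n−1) = 547×(0.183)^0.13 = 438 K; P₂ = P₁(V₁/V₂)^n = 82.4 kPa.
W = (P₁V₁−P₂V₂)/(n−1) = (560×28.4−82.4×155)/0.13 = 24200 J.
ΔU = nCvΔT = 3.50×20.8×(438−547) = -7870 J.
Q = ΔU + W = 16300 J.

16300 J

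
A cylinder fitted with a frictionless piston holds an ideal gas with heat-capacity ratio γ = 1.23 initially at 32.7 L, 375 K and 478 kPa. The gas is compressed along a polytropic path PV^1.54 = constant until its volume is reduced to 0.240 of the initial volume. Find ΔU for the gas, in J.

n = P₁V₁/(RT₁) = 478×32.7/(8.314×375) = 5.01 mol.
Polytropic n=1.54: T₂ = T₁(V₁/V₂)^(n−1) = 375×(4.17)^0.54 = 810 K; P₂ = P₁(V₁/V₂)^n = 4300 kPa.
For an ideal gas ΔU = nCvΔT with Cv = R/(γ−1) = 36.1 J/(mol·K).
ΔU = 5.01×36.1×(810−375) = 78900 J.

78900 J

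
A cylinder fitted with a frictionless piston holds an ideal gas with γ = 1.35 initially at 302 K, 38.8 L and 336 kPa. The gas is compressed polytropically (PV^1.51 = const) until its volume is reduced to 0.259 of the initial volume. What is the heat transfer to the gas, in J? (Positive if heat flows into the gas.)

11600 J

n = P₁V₁/(RT₁) = 336×38.8/(8.314×302) = 5.19 mol.
Polytropic n=1.51: T₂ = T₁(V₁/V₂)^(n−1) = 302×(3.86)^0.51 = 601 K; P₂ = P₁(V₁/V₂)^n = 2580 kPa.
W = (P₁V₁−P₂V₂)/(n−1) = (336×38.8−2580×10.0)/0.51 = -25300 J.
ΔU = nCvΔT = 5.19×23.8×(601−302) = 36900 J.
Q = ΔU + W = 11600 J.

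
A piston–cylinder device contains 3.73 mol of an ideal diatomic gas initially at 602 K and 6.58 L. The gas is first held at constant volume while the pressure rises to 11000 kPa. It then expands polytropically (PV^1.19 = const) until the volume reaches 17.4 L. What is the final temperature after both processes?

1940 K

P₁ = nRT₁/V₁ = 3.73×8.314×602/6.58 = 2840 kPa.
Step 1 — Isochoric: V stays 6.58 L; P/T = const ⇒ T₂ = 2330 K, P₂ = 11000 kPa.
W = 0 (no volume change).
ΔU = nCvΔT = 3.73×20.8×(2330−602) = 134000 J.
Q = ΔU = 134000 J.
State after step 1: P = 11000 kPa, V = 6.58 L, T = 2330 K.
Step 2 — Polytropic n=1.19: T₂ = T₁(V₁/V₂)^(n−1) = 2330×(0.378)^0.19 = 1940 K; P₂ = P₁(V₁/V₂)^n = 3460 kPa.
W = (P₁V₁−P₂V₂)/(n−1) = (11000×6.58−3460×17.4)/0.19 = 64300 J.
ΔU = nCvΔT = 3.73×20.8×(1940−2330) = -30500 J.
Q = ΔU + W = 33700 J.
Net over both steps: W = 64300 J, Q = 168000 J, ΔU = 104000 J.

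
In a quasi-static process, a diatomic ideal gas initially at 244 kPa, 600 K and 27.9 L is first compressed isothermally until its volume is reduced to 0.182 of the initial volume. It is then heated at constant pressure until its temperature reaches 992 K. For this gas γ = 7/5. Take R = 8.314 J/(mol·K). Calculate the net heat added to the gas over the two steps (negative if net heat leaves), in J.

3970 J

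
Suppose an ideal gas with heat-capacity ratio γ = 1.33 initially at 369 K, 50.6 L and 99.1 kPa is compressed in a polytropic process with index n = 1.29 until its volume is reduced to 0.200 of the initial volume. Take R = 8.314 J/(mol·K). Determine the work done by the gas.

-10300 J

n = P₁V₁/(RT₁) = 99.1×50.6/(8.314×369) = 1.63 mol.
Polytropic n=1.29: T₂ = T₁(V₁/V₂)^(n−1) = 369×(5.00)^0.29 = 588 K; P₂ = P₁(V₁/V₂)^n = 790 kPa.
W = (P₁V₁−P₂V₂)/(n−1) = (99.1×50.6−790×10.1)/0.29 = -10300 J.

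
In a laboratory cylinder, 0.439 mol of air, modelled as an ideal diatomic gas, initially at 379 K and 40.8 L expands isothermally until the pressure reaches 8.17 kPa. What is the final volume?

169 L

P₁ = nRT₁/V₁ = 0.439×8.314×379/40.8 = 33.9 kPa.
Isothermal: T stays 379 K; PV = const ⇒ V₂ = 169 L, P₂ = 8.17 kPa.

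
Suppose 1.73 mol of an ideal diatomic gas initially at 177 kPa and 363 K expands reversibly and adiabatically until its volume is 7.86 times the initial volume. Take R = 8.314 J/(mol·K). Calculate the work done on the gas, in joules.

-7330 J

V₁ = nRT₁/P₁ = 1.73×8.314×363/177 = 29.5 L.
Adiabatic: TV^(γ−1) = const ⇒ T₂ = 363×(0.127)^0.400 = 159 K; PV^γ = const ⇒ P₂ = 9.87 kPa.
ΔU = nCvΔT = 1.73×20.8×(159−363) = -7330 J.
Q = 0 for an adiabatic process, so W = −ΔU = 7330 J.
Work done on the gas = −W_by = -7330 J.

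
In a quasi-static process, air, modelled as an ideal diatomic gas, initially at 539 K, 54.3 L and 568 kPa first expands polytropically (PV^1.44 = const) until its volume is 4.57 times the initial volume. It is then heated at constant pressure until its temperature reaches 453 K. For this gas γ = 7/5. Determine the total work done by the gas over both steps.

n = P₁V₁/(RT₁) = 568×54.3/(8.314×539) = 6.88 mol.
Step 1 — Polytropic n=1.44: T₂ = T₁(V₁/V₂)^(n−1) = 539×(0.219)^0.44 = 276 K; P₂ = P₁(V₁/V₂)^n = 63.7 kPa.
W = (P₁V₁−P₂V₂)/(n−1) = (568×54.3−63.7×248)/0.44 = 34200 J.
ΔU = nCvΔT = 6.88×20.8×(276−539) = -37600 J.
Q = ΔU + W = -3420 J.
State after step 1: P = 63.7 kPa, V = 248 L, T = 276 K.
Step 2 — Isobaric: P stays 63.7 kPa; V/T = const ⇒ T₂ = 453 K, V₂ = 407 L.
W = PΔV = 63.7×(407−248) kPa·L = 10100 J.
ΔU = nCvΔT = 6.88×20.8×(453−276) = 25300 J.
Q = ΔU + W = nCpΔT = 35400 J.
Net over both steps: W = 44300 J, Q = 32000 J, ΔU = -12300 J.

44300 J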